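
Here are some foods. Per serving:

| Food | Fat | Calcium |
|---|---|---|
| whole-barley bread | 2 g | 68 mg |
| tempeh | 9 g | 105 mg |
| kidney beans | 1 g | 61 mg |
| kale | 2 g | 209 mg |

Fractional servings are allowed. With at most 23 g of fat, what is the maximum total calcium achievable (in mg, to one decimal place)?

Calcium per g fat: kale 104.5, kidney beans 61, whole-barley bread 34, tempeh 11.67.
With no serving limits, spend the whole fat allowance on kale: 23 g / 2 g × 209 mg = 2403.5 mg.

2403.5 mg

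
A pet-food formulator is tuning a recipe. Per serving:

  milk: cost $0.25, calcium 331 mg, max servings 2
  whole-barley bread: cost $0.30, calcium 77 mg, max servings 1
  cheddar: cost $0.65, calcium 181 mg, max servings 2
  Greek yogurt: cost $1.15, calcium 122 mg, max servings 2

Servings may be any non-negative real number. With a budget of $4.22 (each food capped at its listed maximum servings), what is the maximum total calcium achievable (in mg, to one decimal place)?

Calcium per dollar: milk 1324, cheddar 278.5, whole-barley bread 256.7, Greek yogurt 106.1.
Take 2 servings of milk: spends $0.50, +662.0 mg calcium (running total 662.0 mg).
Take 2 servings of cheddar: spends $1.30, +362.0 mg calcium (running total 1024.0 mg).
Take 1 serving of whole-barley bread: spends $0.30, +77.0 mg calcium (running total 1101.0 mg).
Take 1.843 servings of Greek yogurt: spends $2.12, +224.9 mg calcium (running total 1325.9 mg).
Greedy by best ratio exhausts the cost allowance optimally: 1325.9 mg.

1325.9 mg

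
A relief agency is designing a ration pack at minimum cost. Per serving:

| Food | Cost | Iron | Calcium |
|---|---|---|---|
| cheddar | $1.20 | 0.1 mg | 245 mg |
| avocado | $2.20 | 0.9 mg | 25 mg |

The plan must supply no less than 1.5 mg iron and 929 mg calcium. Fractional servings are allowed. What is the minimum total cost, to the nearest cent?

$7.17

cheddar only: max(1.5/0.1, 929/245) = 15 servings → $18.00.
avocado only: max(1.5/0.9, 929/25) = 37.16 servings → $81.75.
cheddar + avocado with both tight: 3.663 servings and 1.26 servings → $7.17.
So the least-cost plan costs $7.17.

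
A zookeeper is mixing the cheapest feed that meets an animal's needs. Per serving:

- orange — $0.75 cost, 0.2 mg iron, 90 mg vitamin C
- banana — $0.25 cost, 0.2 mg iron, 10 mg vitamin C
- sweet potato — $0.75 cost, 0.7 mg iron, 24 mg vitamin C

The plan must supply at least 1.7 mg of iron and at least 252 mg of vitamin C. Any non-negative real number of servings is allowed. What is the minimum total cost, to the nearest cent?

$3.07

Check every corner: each single food scaled to meet both minima, and each pair solved so both constraints bind.
orange only: max(1.7/0.2, 252/90) = 8.5 servings → $6.38.
banana only: max(1.7/0.2, 252/10) = 25.2 servings → $6.30.
sweet potato only: max(1.7/0.7, 252/24) = 10.5 servings → $7.88.
orange + banana with both tight: 2.087 servings and 6.412 servings → $3.17.
orange + sweet potato with both tight: 2.33 servings and 1.763 servings → $3.07.
banana + sweet potato: intersection lies outside the first quadrant.
The minimum over all feasible corners is $3.07.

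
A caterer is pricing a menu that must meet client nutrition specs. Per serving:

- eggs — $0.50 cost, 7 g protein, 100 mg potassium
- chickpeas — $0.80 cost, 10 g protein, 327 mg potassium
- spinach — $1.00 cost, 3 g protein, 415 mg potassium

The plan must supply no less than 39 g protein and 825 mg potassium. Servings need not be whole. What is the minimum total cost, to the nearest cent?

For a min-cost LP with two ≥-constraints, a basic feasible solution has at most two positive variables.
eggs only: max(39/7, 825/100) = 8.25 servings → $4.12.
chickpeas only: max(39/10, 825/327) = 3.9 servings → $3.12.
spinach only: max(39/3, 825/415) = 13 servings → $13.00.
eggs + chickpeas with both tight: 3.493 servings and 1.455 servings → $2.91.
eggs + spinach with both tight: 5.263 servings and 0.7198 servings → $3.35.
chickpeas + spinach: intersection lies outside the first quadrant.
The minimum over all feasible corners is $2.91.

$2.91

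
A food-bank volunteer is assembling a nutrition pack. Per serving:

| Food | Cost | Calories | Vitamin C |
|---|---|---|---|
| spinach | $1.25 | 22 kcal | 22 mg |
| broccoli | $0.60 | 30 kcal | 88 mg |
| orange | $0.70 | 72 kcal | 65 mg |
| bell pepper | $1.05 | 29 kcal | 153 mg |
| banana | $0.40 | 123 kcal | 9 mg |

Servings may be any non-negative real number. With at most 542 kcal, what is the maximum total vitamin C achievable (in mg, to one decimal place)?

2859.5 mg

Vitamin C per kcal: bell pepper 5.276, broccoli 2.933, spinach 1, orange 0.9028, banana 0.07317.
With no serving limits, spend the whole calories allowance on bell pepper: 542 kcal / 29 kcal × 153 mg = 2859.5 mg.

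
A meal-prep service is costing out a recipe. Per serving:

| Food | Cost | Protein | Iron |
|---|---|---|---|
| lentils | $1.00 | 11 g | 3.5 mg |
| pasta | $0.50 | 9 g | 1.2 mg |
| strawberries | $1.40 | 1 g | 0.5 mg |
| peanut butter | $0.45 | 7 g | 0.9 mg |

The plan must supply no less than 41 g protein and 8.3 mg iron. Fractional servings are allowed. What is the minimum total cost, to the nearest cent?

lentils only: max(41/11, 8.3/3.5) = 3.727 servings → $3.73.
pasta only: max(41/9, 8.3/1.2) = 6.917 servings → $3.46.
strawberries only: max(41/1, 8.3/0.5) = 41 servings → $57.40.
peanut butter only: max(41/7, 8.3/0.9) = 9.222 servings → $4.15.
lentils + pasta with both tight: 1.393 servings and 2.852 servings → $2.82.
lentils + strawberries with both targets exact would need a negative amount; discard.
lentils + peanut butter with both tight: 1.452 servings and 3.575 servings → $3.06.
pasta + strawberries with both tight: 3.697 servings and 7.727 servings → $12.67.
pasta + peanut butter: intersection lies outside the first quadrant.
strawberries + peanut butter with both tight: 8.154 servings and 4.692 servings → $13.53.
Cheapest feasible corner: $2.82.

$2.82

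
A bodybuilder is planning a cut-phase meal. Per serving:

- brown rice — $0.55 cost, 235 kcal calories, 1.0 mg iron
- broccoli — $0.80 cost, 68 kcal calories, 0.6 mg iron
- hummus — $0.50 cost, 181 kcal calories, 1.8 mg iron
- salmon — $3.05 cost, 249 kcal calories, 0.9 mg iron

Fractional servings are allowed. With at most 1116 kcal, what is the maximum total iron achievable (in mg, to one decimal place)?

11.1 mg

Iron per kcal: hummus 0.009945, broccoli 0.008824, brown rice 0.004255, salmon 0.003614.
With no serving limits, spend the whole calories allowance on hummus: 1116 kcal / 181 kcal × 1.8 mg = 11.1 mg.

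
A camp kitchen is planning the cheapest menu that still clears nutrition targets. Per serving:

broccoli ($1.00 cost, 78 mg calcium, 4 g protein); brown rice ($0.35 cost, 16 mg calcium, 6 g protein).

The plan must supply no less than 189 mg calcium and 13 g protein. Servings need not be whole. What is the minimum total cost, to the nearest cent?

Two binding constraints pin down two serving amounts, so the optimal mix uses at most two foods. The candidates are each food alone (scaled to the tighter of calcium/protein) and each pair with both constraints tight.
broccoli only: max(189/78, 13/4) = 3.25 servings → $3.25.
brown rice only: max(189/16, 13/6) = 11.81 servings → $4.13.
broccoli + brown rice with both tight: 2.292 servings and 0.6386 servings → $2.52.
The minimum over all feasible corners is $2.52.

$2.52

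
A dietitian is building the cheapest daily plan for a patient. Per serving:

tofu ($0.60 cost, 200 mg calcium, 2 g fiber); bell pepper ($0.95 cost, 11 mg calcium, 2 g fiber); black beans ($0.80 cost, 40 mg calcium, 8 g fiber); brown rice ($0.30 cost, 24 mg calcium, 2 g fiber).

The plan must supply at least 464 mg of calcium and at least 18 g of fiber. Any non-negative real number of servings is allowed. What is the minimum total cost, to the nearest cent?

Compare the cost at each extreme point of the feasible region.
tofu only: max(464/200, 18/2) = 9 servings → $5.40.
bell pepper only: max(464/11, 18/2) = 42.18 servings → $40.07.
black beans only: max(464/40, 18/8) = 11.6 servings → $9.28.
brown rice only: max(464/24, 18/2) = 19.33 servings → $5.80.
tofu + bell pepper with both tight: 1.931 servings and 7.069 servings → $7.87.
tofu + black beans with both tight: 1.968 servings and 1.758 servings → $2.59.
tofu + brown rice with both tight: 1.409 servings and 7.591 servings → $3.12.
bell pepper + black beans: intersection lies outside the first quadrant.
bell pepper + brown rice with both targets exact would need a negative amount; discard.
black beans + brown rice: intersection lies outside the first quadrant.
So the least-cost plan costs $2.59.

$2.59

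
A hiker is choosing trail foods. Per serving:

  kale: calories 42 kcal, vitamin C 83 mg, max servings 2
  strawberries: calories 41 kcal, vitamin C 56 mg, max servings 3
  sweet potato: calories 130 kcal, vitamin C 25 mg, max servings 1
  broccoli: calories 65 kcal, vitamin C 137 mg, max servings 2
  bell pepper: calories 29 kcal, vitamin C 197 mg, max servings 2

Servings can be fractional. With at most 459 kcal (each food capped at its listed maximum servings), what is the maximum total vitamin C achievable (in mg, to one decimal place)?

Vitamin C per kcal: bell pepper 6.793, broccoli 2.108, kale 1.976, strawberries 1.366, sweet potato 0.1923.
Take 2 servings of bell pepper: uses 58 kcal, +394.0 mg vitamin C (running total 394.0 mg).
Take 2 servings of broccoli: uses 130 kcal, +274.0 mg vitamin C (running total 668.0 mg).
Take 2 servings of kale: uses 84 kcal, +166.0 mg vitamin C (running total 834.0 mg).
Take 3 servings of strawberries: uses 123 kcal, +168.0 mg vitamin C (running total 1002.0 mg).
Take 0.4923 servings of sweet potato: uses 64 kcal, +12.3 mg vitamin C (running total 1014.3 mg).
Greedy by best ratio exhausts the calories allowance optimally: 1014.3 mg.

1014.3 mg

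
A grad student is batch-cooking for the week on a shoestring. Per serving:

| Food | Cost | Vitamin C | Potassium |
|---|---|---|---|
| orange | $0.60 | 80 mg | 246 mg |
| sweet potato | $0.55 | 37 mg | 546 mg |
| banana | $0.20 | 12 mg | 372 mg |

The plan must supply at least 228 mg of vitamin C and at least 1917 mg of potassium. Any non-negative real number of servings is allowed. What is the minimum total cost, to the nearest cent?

Minimising a linear cost over {vitamin C ≥ 228, potassium ≥ 1917, servings ≥ 0} — the optimum is at a vertex, using one or two foods.
orange only: max(228/80, 1917/246) = 7.793 servings → $4.68.
sweet potato only: max(228/37, 1917/546) = 6.162 servings → $3.39.
banana only: max(228/12, 1917/372) = 19 servings → $3.80.
orange + sweet potato with both tight: 1.549 servings and 2.813 servings → $2.48.
orange + banana with both tight: 2.306 servings and 3.628 servings → $2.11.
sweet potato + banana: the both-tight solution has a negative serving — not a feasible corner.
The minimum over all feasible corners is $2.11.

$2.11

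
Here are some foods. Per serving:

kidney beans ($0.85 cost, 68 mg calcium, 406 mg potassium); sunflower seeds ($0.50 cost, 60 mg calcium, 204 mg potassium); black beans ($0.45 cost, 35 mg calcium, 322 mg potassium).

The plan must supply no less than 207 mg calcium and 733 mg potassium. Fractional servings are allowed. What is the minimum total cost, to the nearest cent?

An LP optimum is at a vertex; with two nutrient constraints at most two foods are used. Check each candidate.
kidney beans only: max(207/68, 733/406) = 3.044 servings → $2.59.
sunflower seeds only: max(207/60, 733/204) = 3.593 servings → $1.80.
black beans only: max(207/35, 733/322) = 5.914 servings → $2.66.
kidney beans + sunflower seeds with both tight: 0.167 servings and 3.261 servings → $1.77.
kidney beans + black beans: intersection lies outside the first quadrant.
sunflower seeds + black beans with both tight: 3.366 servings and 0.1438 servings → $1.75.
Cheapest feasible corner: $1.75.

$1.75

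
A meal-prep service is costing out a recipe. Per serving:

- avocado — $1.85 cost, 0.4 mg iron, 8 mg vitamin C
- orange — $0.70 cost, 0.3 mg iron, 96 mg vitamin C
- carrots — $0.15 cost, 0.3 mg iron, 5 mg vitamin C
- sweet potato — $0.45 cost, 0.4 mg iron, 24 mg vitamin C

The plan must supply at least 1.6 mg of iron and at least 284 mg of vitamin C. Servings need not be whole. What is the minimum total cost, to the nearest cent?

An LP optimum is at a vertex; with two nutrient constraints at most two foods are used. Check each candidate.
avocado only: max(1.6/0.4, 284/8) = 35.5 servings → $65.67.
orange only: max(1.6/0.3, 284/96) = 5.333 servings → $3.73.
carrots only: max(1.6/0.3, 284/5) = 56.8 servings → $8.52.
sweet potato only: max(1.6/0.4, 284/24) = 11.83 servings → $5.33.
avocado + orange with both tight: 1.9 servings and 2.8 servings → $5.47.
avocado + carrots: intersection lies outside the first quadrant.
avocado + sweet potato with both targets exact would need a negative amount; discard.
orange + carrots with both tight: 2.828 servings and 2.505 servings → $2.36.
orange + sweet potato with both tight: 2.41 servings and 2.192 servings → $2.67.
carrots + sweet potato: the both-tight solution has a negative serving — not a feasible corner.
So the least-cost plan costs $2.36.

$2.36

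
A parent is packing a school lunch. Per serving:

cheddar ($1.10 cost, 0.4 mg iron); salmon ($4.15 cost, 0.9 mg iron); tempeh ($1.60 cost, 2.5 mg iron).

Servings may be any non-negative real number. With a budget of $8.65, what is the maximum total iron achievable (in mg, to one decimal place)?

Iron per dollar: tempeh 1.562, cheddar 0.3636, salmon 0.2169.
With no serving limits, spend the whole cost allowance on tempeh: $8.65 / $1.60 × 2.5 mg = 13.5 mg.

13.5 mg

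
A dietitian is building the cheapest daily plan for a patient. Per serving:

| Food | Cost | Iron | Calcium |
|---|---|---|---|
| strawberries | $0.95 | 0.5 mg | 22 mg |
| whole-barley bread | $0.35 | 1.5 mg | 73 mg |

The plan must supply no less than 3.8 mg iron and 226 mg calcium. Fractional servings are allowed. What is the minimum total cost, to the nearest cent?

$1.08

This is a tiny linear program; its minimum lies at a vertex of the feasible set. List the vertices and price them.
strawberries only: max(3.8/0.5, 226/22) = 10.27 servings → $9.76.
whole-barley bread only: max(3.8/1.5, 226/73) = 3.096 servings → $1.08.
strawberries + whole-barley bread: the both-tight solution has a negative serving — not a feasible corner.
Cheapest feasible corner: $1.08.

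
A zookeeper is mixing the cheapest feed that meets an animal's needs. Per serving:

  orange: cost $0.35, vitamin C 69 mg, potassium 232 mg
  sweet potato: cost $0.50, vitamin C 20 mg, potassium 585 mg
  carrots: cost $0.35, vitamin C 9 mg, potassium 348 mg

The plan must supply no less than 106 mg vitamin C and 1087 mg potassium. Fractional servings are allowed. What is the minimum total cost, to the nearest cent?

orange only: max(106/69, 1087/232) = 4.685 servings → $1.64.
sweet potato only: max(106/20, 1087/585) = 5.3 servings → $2.65.
carrots only: max(106/9, 1087/348) = 11.78 servings → $4.12.
orange + sweet potato with both tight: 1.127 servings and 1.411 servings → $1.10.
orange + carrots with both tight: 1.236 servings and 2.299 servings → $1.24.
sweet potato + carrots: intersection lies outside the first quadrant.
So the least-cost plan costs $1.10.

$1.10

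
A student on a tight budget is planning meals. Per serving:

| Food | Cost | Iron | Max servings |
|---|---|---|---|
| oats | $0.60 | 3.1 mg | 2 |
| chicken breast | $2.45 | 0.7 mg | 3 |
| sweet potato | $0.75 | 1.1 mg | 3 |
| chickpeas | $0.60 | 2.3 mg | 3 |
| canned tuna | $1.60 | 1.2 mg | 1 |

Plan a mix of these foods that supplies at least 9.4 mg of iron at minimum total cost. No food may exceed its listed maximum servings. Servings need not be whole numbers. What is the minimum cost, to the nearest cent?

$2.03

Cost per mg of iron: oats $0.1935, chickpeas $0.2609, sweet potato $0.6818, canned tuna $1.3333, chicken breast $3.5000.
Take 2 servings of oats: +6.2 mg iron for $1.20 (total $1.20, still need 3.2 mg).
Take 1.391 servings of chickpeas: +3.2 mg iron for $0.83 (total $2.03, still need 0.0 mg).
Filling from the cheapest source first is optimal under one linear minimum: $2.03.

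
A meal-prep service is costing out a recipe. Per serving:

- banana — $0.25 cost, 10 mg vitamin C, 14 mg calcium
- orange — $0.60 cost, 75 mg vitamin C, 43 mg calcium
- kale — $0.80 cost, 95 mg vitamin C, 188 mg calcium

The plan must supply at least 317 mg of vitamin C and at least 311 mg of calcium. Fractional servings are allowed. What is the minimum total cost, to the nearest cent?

$2.57

Compare the cost at each extreme point of the feasible region.
banana only: max(317/10, 311/14) = 31.7 servings → $7.92.
orange only: max(317/75, 311/43) = 7.233 servings → $4.34.
kale only: max(317/95, 311/188) = 3.337 servings → $2.67.
banana + orange with both tight: 15.64 servings and 2.142 servings → $5.19.
banana + kale with both targets exact would need a negative amount; discard.
orange + kale with both tight: 3.001 servings and 0.9679 servings → $2.57.
Cheapest feasible corner: $2.57.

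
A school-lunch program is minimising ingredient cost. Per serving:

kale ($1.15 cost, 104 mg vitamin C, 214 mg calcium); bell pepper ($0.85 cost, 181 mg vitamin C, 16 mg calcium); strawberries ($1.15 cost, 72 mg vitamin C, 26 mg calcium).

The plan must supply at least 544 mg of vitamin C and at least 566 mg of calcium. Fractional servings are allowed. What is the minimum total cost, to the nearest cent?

$4.23

With two linear requirements the optimum uses one or two foods; enumerate the corners.
kale only: max(544/104, 566/214) = 5.231 servings → $6.02.
bell pepper only: max(544/181, 566/16) = 35.38 servings → $30.07.
strawberries only: max(544/72, 566/26) = 21.77 servings → $25.03.
kale + bell pepper with both tight: 2.529 servings and 1.553 servings → $4.23.
kale + strawberries with both tight: 2.094 servings and 4.53 servings → $7.62.
bell pepper + strawberries: intersection lies outside the first quadrant.
So the least-cost plan costs $4.23.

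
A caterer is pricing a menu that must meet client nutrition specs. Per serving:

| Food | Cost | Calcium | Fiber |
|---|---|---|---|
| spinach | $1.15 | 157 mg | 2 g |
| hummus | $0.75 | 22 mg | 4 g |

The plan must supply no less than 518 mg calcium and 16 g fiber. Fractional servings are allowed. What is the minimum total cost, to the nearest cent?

Minimising a linear cost over {calcium ≥ 518, fiber ≥ 16, servings ≥ 0} — the optimum is at a vertex, using one or two foods.
spinach only: max(518/157, 16/2) = 8 servings → $9.20.
hummus only: max(518/22, 16/4) = 23.55 servings → $17.66.
spinach + hummus with both tight: 2.945 servings and 2.527 servings → $5.28.
Cheapest feasible corner: $5.28.

$5.28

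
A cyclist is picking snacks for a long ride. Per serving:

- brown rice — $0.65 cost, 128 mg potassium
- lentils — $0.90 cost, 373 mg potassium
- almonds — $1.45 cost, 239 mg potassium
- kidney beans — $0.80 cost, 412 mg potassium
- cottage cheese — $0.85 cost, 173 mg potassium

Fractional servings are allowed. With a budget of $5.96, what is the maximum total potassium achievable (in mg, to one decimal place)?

3069.4 mg

Potassium per dollar: kidney beans 515, lentils 414.4, cottage cheese 203.5, brown rice 196.9, almonds 164.8.
With no serving limits, spend the whole cost allowance on kidney beans: $5.96 / $0.80 × 412 mg = 3069.4 mg.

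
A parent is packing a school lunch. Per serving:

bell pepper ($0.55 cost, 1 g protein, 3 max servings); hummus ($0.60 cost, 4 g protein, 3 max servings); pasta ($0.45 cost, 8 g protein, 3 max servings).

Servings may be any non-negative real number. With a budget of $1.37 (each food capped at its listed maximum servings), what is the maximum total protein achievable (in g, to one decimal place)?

24.1 g

Protein per dollar: pasta 17.78, hummus 6.667, bell pepper 1.818.
Take 3 servings of pasta: spends $1.35, +24.0 g protein (running total 24.0 g).
Take 0.03333 servings of hummus: spends $0.02, +0.1 g protein (running total 24.1 g).
Greedy by best ratio exhausts the cost allowance optimally: 24.1 g.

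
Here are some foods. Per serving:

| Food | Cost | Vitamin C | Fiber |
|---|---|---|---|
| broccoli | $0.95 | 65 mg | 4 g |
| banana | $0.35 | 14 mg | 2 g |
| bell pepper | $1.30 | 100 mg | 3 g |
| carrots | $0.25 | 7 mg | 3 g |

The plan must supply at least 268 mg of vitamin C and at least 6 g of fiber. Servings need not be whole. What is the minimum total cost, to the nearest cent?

Check every corner: each single food scaled to meet both minima, and each pair solved so both constraints bind.
broccoli only: max(268/65, 6/4) = 4.123 servings → $3.92.
banana only: max(268/14, 6/2) = 19.14 servings → $6.70.
bell pepper only: max(268/100, 6/3) = 2.68 servings → $3.48.
carrots only: max(268/7, 6/3) = 38.29 servings → $9.57.
broccoli + banana: intersection lies outside the first quadrant.
broccoli + bell pepper: the both-tight solution has a negative serving — not a feasible corner.
broccoli + carrots with both targets exact would need a negative amount; discard.
banana + bell pepper: the both-tight solution has a negative serving — not a feasible corner.
banana + carrots: the both-tight solution has a negative serving — not a feasible corner.
bell pepper + carrots: the both-tight solution has a negative serving — not a feasible corner.
Cheapest feasible corner: $3.48.

$3.48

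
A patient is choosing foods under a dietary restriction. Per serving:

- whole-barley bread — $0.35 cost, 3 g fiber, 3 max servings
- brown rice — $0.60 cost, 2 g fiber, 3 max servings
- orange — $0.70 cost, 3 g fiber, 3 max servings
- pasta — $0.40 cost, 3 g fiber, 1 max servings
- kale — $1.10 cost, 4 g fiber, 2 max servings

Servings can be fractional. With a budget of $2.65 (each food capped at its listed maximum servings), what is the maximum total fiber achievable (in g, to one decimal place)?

17.1 g

Fiber per dollar: whole-barley bread 8.571, pasta 7.5, orange 4.286, kale 3.636, brown rice 3.333.
Take 3 servings of whole-barley bread: spends $1.05, +9.0 g fiber (running total 9.0 g).
Take 1 serving of pasta: spends $0.40, +3.0 g fiber (running total 12.0 g).
Take 1.714 servings of orange: spends $1.20, +5.1 g fiber (running total 17.1 g).
Greedy by best ratio exhausts the cost allowance optimally: 17.1 g.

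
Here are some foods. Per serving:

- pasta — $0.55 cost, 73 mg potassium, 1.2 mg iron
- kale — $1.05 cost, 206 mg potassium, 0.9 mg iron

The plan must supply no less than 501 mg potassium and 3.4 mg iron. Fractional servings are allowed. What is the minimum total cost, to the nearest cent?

$2.80

Compare the cost at each extreme point of the feasible region.
pasta only: max(501/73, 3.4/1.2) = 6.863 servings → $3.77.
kale only: max(501/206, 3.4/0.9) = 3.778 servings → $3.97.
pasta + kale with both tight: 1.375 servings and 1.945 servings → $2.80.
So the least-cost plan costs $2.80.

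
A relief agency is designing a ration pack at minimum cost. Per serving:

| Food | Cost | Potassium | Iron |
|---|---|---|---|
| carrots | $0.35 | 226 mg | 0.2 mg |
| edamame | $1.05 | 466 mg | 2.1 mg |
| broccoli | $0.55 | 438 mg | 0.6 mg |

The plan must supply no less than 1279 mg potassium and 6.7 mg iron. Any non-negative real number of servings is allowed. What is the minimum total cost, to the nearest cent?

carrots only: max(1279/226, 6.7/0.2) = 33.5 servings → $11.72.
edamame only: max(1279/466, 6.7/2.1) = 3.19 servings → $3.35.
broccoli only: max(1279/438, 6.7/0.6) = 11.17 servings → $6.14.
carrots + edamame with both targets exact would need a negative amount; discard.
carrots + broccoli: the both-tight solution has a negative serving — not a feasible corner.
edamame + broccoli: intersection lies outside the first quadrant.
Cheapest feasible corner: $3.35.

$3.35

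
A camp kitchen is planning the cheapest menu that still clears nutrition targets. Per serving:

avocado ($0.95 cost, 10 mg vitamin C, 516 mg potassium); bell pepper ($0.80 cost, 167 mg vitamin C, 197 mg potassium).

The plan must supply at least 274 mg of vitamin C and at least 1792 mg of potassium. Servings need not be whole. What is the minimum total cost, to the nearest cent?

Check every corner: each single food scaled to meet both minima, and each pair solved so both constraints bind.
avocado only: max(274/10, 1792/516) = 27.4 servings → $26.03.
bell pepper only: max(274/167, 1792/197) = 9.096 servings → $7.28.
avocado + bell pepper with both tight: 2.913 servings and 1.466 servings → $3.94.
So the least-cost plan costs $3.94.

$3.94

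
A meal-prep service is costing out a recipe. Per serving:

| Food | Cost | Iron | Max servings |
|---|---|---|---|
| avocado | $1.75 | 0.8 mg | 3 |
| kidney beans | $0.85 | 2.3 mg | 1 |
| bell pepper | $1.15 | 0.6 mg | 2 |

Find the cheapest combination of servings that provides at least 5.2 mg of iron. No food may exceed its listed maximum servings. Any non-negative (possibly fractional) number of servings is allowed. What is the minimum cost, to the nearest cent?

Cost per mg of iron: kidney beans $0.3696, bell pepper $1.9167, avocado $2.1875.
Take 1 serving of kidney beans: +2.3 mg iron for $0.85 (total $0.85, still need 2.9 mg).
Take 2 servings of bell pepper: +1.2 mg iron for $2.30 (total $3.15, still need 1.7 mg).
Take 2.125 servings of avocado: +1.7 mg iron for $3.72 (total $6.87, still need 0.0 mg).
Filling from the cheapest source first is optimal under one linear minimum: $6.87.

$6.87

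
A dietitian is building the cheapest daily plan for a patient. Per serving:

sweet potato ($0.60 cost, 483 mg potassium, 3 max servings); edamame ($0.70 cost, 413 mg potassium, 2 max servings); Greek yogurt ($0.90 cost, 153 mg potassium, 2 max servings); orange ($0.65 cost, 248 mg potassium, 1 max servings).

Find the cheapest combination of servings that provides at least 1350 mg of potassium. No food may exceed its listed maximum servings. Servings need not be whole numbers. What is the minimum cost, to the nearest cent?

$1.68

Cost per mg of potassium: sweet potato $0.0012, edamame $0.0017, orange $0.0026, Greek yogurt $0.0059.
Take 2.795 servings of sweet potato: +1350.0 mg potassium for $1.68 (total $1.68, still need 0.0 mg).
Filling from the cheapest source first is optimal under one linear minimum: $1.68.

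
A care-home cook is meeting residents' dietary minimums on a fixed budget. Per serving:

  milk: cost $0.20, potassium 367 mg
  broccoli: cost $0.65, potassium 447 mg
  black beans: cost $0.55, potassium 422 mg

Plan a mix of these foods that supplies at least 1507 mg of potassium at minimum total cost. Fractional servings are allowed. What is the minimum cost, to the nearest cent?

Cost per mg of potassium: milk $0.0005, black beans $0.0013, broccoli $0.0015.
With no serving limits, use only milk: 1507 mg / 367 mg = 4.106 servings × $0.20 = $0.82.

$0.82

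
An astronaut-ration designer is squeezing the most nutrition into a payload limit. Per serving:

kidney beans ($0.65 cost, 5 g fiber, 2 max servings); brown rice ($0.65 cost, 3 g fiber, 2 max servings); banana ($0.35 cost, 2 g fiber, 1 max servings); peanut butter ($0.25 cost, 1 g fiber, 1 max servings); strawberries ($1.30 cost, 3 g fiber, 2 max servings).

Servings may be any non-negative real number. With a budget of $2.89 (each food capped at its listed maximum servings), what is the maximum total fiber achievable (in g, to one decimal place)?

Fiber per dollar: kidney beans 7.692, banana 5.714, brown rice 4.615, peanut butter 4, strawberries 2.308.
Take 2 servings of kidney beans: spends $1.30, +10.0 g fiber (running total 10.0 g).
Take 1 serving of banana: spends $0.35, +2.0 g fiber (running total 12.0 g).
Take 1.908 servings of brown rice: spends $1.24, +5.7 g fiber (running total 17.7 g).
Greedy by best ratio exhausts the cost allowance optimally: 17.7 g.

17.7 g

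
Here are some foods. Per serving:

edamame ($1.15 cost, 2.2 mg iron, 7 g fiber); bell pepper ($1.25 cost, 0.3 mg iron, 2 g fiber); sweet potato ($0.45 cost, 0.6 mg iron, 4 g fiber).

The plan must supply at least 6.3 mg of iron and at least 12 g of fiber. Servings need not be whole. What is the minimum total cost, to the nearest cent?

This is a tiny linear program; its minimum lies at a vertex of the feasible set. List the vertices and price them.
edamame only: max(6.3/2.2, 12/7) = 2.864 servings → $3.29.
bell pepper only: max(6.3/0.3, 12/2) = 21 servings → $26.25.
sweet potato only: max(6.3/0.6, 12/4) = 10.5 servings → $4.72.
edamame + bell pepper: the both-tight solution has a negative serving — not a feasible corner.
edamame + sweet potato: the both-tight solution has a negative serving — not a feasible corner.
bell pepper + sweet potato (both tight): parallel constraints — no distinct corner.
Cheapest feasible corner: $3.29.

$3.29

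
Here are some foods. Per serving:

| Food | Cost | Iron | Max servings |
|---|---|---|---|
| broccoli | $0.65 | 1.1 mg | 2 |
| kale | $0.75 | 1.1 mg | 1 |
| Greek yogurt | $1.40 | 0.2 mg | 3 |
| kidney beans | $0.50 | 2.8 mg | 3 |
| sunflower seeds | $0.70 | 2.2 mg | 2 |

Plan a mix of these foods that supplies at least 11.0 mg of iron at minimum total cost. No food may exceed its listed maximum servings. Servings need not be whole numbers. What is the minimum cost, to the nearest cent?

$2.33

Cost per mg of iron: kidney beans $0.1786, sunflower seeds $0.3182, broccoli $0.5909, kale $0.6818, Greek yogurt $7.0000.
Take 3 servings of kidney beans: +8.4 mg iron for $1.50 (total $1.50, still need 2.6 mg).
Take 1.182 servings of sunflower seeds: +2.6 mg iron for $0.83 (total $2.33, still need 0.0 mg).
Greedy by cheapest-per-mg is optimal for a single linear constraint, so the minimum cost is $2.33.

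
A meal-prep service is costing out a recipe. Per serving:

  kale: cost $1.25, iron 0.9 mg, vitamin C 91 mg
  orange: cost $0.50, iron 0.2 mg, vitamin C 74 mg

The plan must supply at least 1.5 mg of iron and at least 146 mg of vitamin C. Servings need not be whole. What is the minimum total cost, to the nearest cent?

$2.08

With two linear requirements the optimum uses one or two foods; enumerate the corners.
kale only: max(1.5/0.9, 146/91) = 1.667 servings → $2.08.
orange only: max(1.5/0.2, 146/74) = 7.5 servings → $3.75.
kale + orange: the both-tight solution has a negative serving — not a feasible corner.
Cheapest feasible corner: $2.08.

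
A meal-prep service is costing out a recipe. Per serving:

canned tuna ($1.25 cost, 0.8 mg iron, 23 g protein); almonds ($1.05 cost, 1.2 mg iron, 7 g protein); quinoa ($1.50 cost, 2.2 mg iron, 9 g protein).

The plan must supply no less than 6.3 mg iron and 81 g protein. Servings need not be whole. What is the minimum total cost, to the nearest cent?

$6.27

Compare the cost at each extreme point of the feasible region.
canned tuna only: max(6.3/0.8, 81/23) = 7.875 servings → $9.84.
almonds only: max(6.3/1.2, 81/7) = 11.57 servings → $12.15.
quinoa only: max(6.3/2.2, 81/9) = 9 servings → $13.50.
canned tuna + almonds with both tight: 2.414 servings and 3.641 servings → $6.84.
canned tuna + quinoa with both tight: 2.8 servings and 1.846 servings → $6.27.
almonds + quinoa: the both-tight solution has a negative serving — not a feasible corner.
Cheapest feasible corner: $6.27.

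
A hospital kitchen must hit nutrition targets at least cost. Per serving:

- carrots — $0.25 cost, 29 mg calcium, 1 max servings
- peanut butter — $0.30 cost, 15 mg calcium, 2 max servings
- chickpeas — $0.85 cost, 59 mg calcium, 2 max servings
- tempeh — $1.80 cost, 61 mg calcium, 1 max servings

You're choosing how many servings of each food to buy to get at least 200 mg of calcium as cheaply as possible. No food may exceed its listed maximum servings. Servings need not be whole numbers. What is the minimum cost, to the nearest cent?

Cost per mg of calcium: carrots $0.0086, chickpeas $0.0144, peanut butter $0.0200, tempeh $0.0295.
Take 1 serving of carrots: +29.0 mg calcium for $0.25 (total $0.25, still need 171.0 mg).
Take 2 servings of chickpeas: +118.0 mg calcium for $1.70 (total $1.95, still need 53.0 mg).
Take 2 servings of peanut butter: +30.0 mg calcium for $0.60 (total $2.55, still need 23.0 mg).
Take 0.377 servings of tempeh: +23.0 mg calcium for $0.68 (total $3.23, still need 0.0 mg).
Greedy by cheapest-per-mg is optimal for a single linear constraint, so the minimum cost is $3.23.

$3.23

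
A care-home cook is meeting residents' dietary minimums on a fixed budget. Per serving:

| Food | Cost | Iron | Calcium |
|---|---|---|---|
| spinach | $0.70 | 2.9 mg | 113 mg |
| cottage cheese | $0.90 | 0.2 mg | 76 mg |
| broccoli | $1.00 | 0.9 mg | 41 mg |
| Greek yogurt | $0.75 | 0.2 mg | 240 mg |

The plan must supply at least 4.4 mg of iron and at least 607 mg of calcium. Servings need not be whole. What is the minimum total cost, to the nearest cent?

$2.38

spinach only: max(4.4/2.9, 607/113) = 5.372 servings → $3.76.
cottage cheese only: max(4.4/0.2, 607/76) = 22 servings → $19.80.
broccoli only: max(4.4/0.9, 607/41) = 14.8 servings → $14.80.
Greek yogurt only: max(4.4/0.2, 607/240) = 22 servings → $16.50.
spinach + cottage cheese with both tight: 1.077 servings and 6.386 servings → $6.50.
spinach + broccoli: intersection lies outside the first quadrant.
spinach + Greek yogurt with both tight: 1.388 servings and 1.876 servings → $2.38.
cottage cheese + broccoli with both tight: 6.078 servings and 3.538 servings → $9.01.
cottage cheese + Greek yogurt: the both-tight solution has a negative serving — not a feasible corner.
broccoli + Greek yogurt with both tight: 4.498 servings and 1.761 servings → $5.82.
So the least-cost plan costs $2.38.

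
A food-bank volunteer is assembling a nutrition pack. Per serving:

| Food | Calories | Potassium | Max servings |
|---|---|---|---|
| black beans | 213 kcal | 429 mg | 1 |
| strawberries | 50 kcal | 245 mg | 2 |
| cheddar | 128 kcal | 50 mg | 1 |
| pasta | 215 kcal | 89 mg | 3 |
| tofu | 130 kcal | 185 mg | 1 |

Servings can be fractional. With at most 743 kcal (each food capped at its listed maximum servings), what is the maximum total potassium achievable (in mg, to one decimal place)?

1228.2 mg

Potassium per kcal: strawberries 4.9, black beans 2.014, tofu 1.423, pasta 0.414, cheddar 0.3906.
Take 2 servings of strawberries: uses 100 kcal, +490.0 mg potassium (running total 490.0 mg).
Take 1 serving of black beans: uses 213 kcal, +429.0 mg potassium (running total 919.0 mg).
Take 1 serving of tofu: uses 130 kcal, +185.0 mg potassium (running total 1104.0 mg).
Take 1.395 servings of pasta: uses 300 kcal, +124.2 mg potassium (running total 1228.2 mg).
Greedy by best ratio exhausts the calories allowance optimally: 1228.2 mg.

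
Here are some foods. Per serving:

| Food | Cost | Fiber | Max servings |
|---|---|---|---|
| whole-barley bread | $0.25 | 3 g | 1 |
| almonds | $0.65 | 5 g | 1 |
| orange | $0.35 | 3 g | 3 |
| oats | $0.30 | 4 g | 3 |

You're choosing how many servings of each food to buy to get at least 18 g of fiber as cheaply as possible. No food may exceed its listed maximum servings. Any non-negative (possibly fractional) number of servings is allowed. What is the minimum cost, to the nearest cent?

Cost per g of fiber: oats $0.0750, whole-barley bread $0.0833, orange $0.1167, almonds $0.1300.
Take 3 servings of oats: +12.0 g fiber for $0.90 (total $0.90, still need 6.0 g).
Take 1 serving of whole-barley bread: +3.0 g fiber for $0.25 (total $1.15, still need 3.0 g).
Take 1 serving of orange: +3.0 g fiber for $0.35 (total $1.50, still need 0.0 g).
Greedy by cheapest-per-g is optimal for a single linear constraint, so the minimum cost is $1.50.

$1.50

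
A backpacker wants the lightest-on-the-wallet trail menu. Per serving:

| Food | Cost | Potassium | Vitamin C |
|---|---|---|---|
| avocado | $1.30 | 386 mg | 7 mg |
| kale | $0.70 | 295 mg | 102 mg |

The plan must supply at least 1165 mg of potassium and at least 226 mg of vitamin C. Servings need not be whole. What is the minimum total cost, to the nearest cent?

$2.76

Two binding constraints pin down two serving amounts, so the optimal mix uses at most two foods. The candidates are each food alone (scaled to the tighter of potassium/vitamin C) and each pair with both constraints tight.
avocado only: max(1165/386, 226/7) = 32.29 servings → $41.97.
kale only: max(1165/295, 226/102) = 3.949 servings → $2.76.
avocado + kale with both tight: 1.398 servings and 2.12 servings → $3.30.
Cheapest feasible corner: $2.76.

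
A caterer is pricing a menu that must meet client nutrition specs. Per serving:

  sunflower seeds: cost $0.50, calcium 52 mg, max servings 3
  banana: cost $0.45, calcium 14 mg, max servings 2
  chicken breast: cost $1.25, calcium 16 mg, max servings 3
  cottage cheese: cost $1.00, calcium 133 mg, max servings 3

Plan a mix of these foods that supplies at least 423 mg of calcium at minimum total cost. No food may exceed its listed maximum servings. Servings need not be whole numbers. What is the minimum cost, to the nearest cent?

$3.23

Cost per mg of calcium: cottage cheese $0.0075, sunflower seeds $0.0096, banana $0.0321, chicken breast $0.0781.
Take 3 servings of cottage cheese: +399.0 mg calcium for $3.00 (total $3.00, still need 24.0 mg).
Take 0.4615 servings of sunflower seeds: +24.0 mg calcium for $0.23 (total $3.23, still need 0.0 mg).
Greedy by cheapest-per-mg is optimal for a single linear constraint, so the minimum cost is $3.23.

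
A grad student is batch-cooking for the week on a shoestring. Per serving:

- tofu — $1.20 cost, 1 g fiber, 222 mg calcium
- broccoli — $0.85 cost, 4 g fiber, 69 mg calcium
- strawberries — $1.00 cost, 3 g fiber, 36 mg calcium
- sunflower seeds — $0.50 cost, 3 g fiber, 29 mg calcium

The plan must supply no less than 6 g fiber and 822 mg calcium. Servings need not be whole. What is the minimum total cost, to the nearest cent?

A basic optimal solution has at most two foods positive. Try each food alone and each pair with both targets met exactly.
tofu only: max(6/1, 822/222) = 6 servings → $7.20.
broccoli only: max(6/4, 822/69) = 11.91 servings → $10.13.
strawberries only: max(6/3, 822/36) = 22.83 servings → $22.83.
sunflower seeds only: max(6/3, 822/29) = 28.34 servings → $14.17.
tofu + broccoli with both tight: 3.509 servings and 0.6227 servings → $4.74.
tofu + strawberries with both tight: 3.571 servings and 0.8095 servings → $5.10.
tofu + sunflower seeds with both tight: 3.598 servings and 0.8006 servings → $4.72.
broccoli + strawberries with both targets exact would need a negative amount; discard.
broccoli + sunflower seeds: intersection lies outside the first quadrant.
strawberries + sunflower seeds with both targets exact would need a negative amount; discard.
The minimum over all feasible corners is $4.72.

$4.72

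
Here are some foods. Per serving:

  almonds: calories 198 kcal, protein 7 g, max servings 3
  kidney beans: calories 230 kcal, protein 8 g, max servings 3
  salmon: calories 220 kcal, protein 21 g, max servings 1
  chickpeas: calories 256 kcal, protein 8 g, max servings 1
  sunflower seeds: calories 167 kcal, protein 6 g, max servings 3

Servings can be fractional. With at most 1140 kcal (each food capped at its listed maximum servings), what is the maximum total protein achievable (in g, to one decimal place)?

53.8 g

Protein per kcal: salmon 0.09545, sunflower seeds 0.03593, almonds 0.03535, kidney beans 0.03478, chickpeas 0.03125.
Take 1 serving of salmon: uses 220 kcal, +21.0 g protein (running total 21.0 g).
Take 3 servings of sunflower seeds: uses 501 kcal, +18.0 g protein (running total 39.0 g).
Take 2.116 servings of almonds: uses 419 kcal, +14.8 g protein (running total 53.8 g).
Filling greedily by protein-per-kcal is optimal for one linear limit, giving 53.8 g.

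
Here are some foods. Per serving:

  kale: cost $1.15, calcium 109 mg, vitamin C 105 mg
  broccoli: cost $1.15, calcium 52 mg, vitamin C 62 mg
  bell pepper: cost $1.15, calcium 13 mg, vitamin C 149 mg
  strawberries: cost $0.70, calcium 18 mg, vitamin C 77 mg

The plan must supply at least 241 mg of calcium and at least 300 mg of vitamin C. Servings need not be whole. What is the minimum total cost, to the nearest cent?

With two linear requirements the optimum uses one or two foods; enumerate the corners.
kale only: max(241/109, 300/105) = 2.857 servings → $3.29.
broccoli only: max(241/52, 300/62) = 4.839 servings → $5.56.
bell pepper only: max(241/13, 300/149) = 18.54 servings → $21.32.
strawberries only: max(241/18, 300/77) = 13.39 servings → $9.37.
kale + broccoli: intersection lies outside the first quadrant.
kale + bell pepper with both tight: 2.152 servings and 0.4971 servings → $3.05.
kale + strawberries with both tight: 2.023 servings and 1.137 servings → $3.12.
broccoli + bell pepper with both tight: 4.611 servings and 0.09479 servings → $5.41.
broccoli + strawberries with both tight: 4.556 servings and 0.2278 servings → $5.40.
bell pepper + strawberries: the both-tight solution has a negative serving — not a feasible corner.
So the least-cost plan costs $3.05.

$3.05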